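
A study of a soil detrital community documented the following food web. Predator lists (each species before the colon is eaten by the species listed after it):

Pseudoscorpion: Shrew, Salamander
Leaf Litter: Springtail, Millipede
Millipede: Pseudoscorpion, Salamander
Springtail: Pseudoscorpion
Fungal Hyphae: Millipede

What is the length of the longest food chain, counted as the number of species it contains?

4 species

One longest chain: Leaf Litter → Springtail → Pseudoscorpion → Shrew.
It has 4 species and 3 links.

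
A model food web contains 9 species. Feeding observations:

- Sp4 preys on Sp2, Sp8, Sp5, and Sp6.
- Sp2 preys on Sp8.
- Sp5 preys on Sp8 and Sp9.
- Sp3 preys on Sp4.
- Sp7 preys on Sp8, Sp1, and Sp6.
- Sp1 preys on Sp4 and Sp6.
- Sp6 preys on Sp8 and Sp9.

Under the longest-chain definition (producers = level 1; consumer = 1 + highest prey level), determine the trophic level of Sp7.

Trophic level 5

Sp8 is a producer → level 1.
Sp6 eats Sp8 (level 1); other prey at levels: Sp9 1 → level 2.
Sp4 eats Sp6 (level 2); other prey at levels: Sp8 1, Sp5 2, Sp2 2 → level 3.
Sp1 eats Sp4 (level 3); other prey at levels: Sp6 2 → level 4.
Sp7 eats Sp1 (level 4); other prey at levels: Sp8 1, Sp6 2 → level 5.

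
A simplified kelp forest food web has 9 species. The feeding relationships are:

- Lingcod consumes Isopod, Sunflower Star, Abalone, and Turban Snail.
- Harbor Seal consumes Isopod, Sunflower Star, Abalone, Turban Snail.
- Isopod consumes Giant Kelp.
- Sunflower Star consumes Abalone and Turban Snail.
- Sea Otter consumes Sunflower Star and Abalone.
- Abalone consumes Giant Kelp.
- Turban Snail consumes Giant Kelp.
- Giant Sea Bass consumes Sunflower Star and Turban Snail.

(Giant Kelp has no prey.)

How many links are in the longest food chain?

3 links

One longest chain: Giant Kelp → Turban Snail → Sunflower Star → Sea Otter.
It has 4 species and 3 links.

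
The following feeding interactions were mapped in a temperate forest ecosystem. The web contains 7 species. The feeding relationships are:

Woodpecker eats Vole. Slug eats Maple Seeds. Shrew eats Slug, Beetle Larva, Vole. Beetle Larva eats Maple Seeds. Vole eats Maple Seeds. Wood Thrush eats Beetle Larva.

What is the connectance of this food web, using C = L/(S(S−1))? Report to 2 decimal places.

C = 0.19

The web has S = 7 species and L = 8 feeding links.
C = L / (S(S−1)) = 8 / 42 = 0.1905 ≈ 0.19.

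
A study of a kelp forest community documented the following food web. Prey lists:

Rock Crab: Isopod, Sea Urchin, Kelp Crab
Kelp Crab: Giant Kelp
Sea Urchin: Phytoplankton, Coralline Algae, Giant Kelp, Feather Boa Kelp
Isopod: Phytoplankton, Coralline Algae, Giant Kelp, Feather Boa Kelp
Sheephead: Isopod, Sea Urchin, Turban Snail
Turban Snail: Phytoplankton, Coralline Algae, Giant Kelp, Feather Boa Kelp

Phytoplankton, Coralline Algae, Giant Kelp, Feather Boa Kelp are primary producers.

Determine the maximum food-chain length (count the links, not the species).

2 links

One longest chain: Phytoplankton → Isopod → Rock Crab.
It has 3 species and 2 links.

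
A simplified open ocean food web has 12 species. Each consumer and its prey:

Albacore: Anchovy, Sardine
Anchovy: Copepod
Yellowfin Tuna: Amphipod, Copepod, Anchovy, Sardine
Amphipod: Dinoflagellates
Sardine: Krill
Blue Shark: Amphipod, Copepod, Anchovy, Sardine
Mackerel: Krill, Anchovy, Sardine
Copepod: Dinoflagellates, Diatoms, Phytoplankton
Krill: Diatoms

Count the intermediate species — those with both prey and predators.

5

Intermediate species (has both prey and predators): Amphipod, Krill, Copepod, Anchovy, Sardine.
Count: 5.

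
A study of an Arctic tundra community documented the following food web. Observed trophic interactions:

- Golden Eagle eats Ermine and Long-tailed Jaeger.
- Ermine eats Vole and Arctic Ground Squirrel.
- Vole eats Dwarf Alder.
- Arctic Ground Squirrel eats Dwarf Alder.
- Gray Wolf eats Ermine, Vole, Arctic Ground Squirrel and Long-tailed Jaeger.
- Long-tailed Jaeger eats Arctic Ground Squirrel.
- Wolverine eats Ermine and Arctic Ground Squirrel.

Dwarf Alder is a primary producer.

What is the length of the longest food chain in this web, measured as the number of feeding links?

One longest chain: Dwarf Alder → Arctic Ground Squirrel → Long-tailed Jaeger → Gray Wolf.
It has 4 species and 3 links.

3 links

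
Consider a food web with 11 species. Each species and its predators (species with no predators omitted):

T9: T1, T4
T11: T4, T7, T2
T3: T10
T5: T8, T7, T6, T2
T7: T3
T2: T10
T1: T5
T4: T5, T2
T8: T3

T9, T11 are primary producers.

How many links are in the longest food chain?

One longest chain: T9 → T1 → T5 → T8 → T3 → T10.
It has 6 species and 5 links.

5 links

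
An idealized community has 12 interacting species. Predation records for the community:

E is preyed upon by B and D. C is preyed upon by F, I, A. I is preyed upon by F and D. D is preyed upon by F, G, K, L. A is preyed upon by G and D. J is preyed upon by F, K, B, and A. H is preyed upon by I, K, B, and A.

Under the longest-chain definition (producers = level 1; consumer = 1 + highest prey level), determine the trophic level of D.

Trophic level 3

J is a producer → level 1.
A eats J (level 1); other prey at levels: H 1, C 1 → level 2.
D eats A (level 2); other prey at levels: E 1, I 2 → level 3.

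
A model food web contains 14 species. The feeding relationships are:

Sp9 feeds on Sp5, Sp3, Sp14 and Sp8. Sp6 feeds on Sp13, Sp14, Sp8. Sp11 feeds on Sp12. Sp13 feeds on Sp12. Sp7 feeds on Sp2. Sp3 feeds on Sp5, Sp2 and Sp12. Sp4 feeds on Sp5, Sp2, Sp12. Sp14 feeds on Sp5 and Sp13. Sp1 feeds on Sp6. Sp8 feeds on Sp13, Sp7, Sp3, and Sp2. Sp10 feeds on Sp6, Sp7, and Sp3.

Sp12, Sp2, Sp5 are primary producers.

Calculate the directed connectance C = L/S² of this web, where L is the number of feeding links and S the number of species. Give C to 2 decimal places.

The web has S = 14 species and L = 26 feeding links.
C = L / S² = 26 / 196 = 0.1327 ≈ 0.13.

C = 0.13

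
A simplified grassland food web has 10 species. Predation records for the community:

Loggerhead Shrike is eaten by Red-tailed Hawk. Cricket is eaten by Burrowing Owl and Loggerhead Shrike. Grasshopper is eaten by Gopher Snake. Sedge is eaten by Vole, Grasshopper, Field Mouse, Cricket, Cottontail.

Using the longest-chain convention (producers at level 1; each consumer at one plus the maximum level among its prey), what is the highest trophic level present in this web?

Producers (level 1): Sedge.
Sedge → Cricket → Loggerhead Shrike → Red-tailed Hawk gives Red-tailed Hawk level 4.
No species has a prey at level 4, so no species reaches level 5.

4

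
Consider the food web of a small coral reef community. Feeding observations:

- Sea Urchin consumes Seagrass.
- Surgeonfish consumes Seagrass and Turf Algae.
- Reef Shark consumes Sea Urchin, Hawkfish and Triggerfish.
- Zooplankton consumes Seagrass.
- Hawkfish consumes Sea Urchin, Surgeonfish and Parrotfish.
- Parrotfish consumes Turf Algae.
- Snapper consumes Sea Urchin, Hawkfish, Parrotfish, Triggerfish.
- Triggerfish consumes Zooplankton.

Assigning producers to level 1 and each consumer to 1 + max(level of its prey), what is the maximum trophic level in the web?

4

Producers (level 1): Turf Algae, Seagrass.
Seagrass → Zooplankton → Triggerfish → Snapper gives Snapper level 4.
No species has a prey at level 4, so no species reaches level 5.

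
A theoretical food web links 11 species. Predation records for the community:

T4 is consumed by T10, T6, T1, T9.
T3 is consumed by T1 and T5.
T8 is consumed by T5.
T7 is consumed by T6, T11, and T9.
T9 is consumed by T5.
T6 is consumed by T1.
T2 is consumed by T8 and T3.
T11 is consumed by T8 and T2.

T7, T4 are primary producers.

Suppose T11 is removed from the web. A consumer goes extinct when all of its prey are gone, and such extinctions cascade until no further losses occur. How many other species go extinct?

3

Remove T11.
Round 1: T2 (all prey gone) → extinct.
Round 2: T8 (all prey gone), T3 (all prey gone) → extinct.
No further losses. Total secondary extinctions: 3.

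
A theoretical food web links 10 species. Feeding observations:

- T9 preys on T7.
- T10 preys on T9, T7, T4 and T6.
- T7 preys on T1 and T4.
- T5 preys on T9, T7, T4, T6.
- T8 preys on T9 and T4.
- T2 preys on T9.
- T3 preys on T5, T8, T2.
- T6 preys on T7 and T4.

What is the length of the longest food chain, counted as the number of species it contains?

5 species

One longest chain: T1 → T7 → T9 → T8 → T3.
It has 5 species and 4 links.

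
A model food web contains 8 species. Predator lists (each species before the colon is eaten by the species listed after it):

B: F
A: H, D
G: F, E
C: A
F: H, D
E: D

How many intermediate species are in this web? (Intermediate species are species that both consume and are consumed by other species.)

3

Intermediate species (has both prey and predators): A, F, E.
Count: 3.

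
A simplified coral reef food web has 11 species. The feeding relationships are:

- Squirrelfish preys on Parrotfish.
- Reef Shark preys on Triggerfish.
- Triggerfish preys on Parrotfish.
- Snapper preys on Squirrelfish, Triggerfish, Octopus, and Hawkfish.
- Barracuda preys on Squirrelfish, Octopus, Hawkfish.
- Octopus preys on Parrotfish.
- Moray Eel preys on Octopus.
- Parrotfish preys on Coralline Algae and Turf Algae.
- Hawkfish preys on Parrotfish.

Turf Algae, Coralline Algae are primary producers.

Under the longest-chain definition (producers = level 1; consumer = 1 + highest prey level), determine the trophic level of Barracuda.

Turf Algae is a producer → level 1.
Parrotfish eats Turf Algae (level 1); other prey at levels: Coralline Algae 1 → level 2.
Octopus eats Parrotfish → level 3.
Barracuda eats Octopus (level 3); other prey at levels: Hawkfish 3, Squirrelfish 3 → level 4.

Trophic level 4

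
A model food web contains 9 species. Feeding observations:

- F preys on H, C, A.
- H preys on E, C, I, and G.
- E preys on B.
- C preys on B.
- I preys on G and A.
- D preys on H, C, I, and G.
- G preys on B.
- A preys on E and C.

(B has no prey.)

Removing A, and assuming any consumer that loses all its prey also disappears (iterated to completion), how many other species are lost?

0

Remove A.
Every predator of it retains at least one other prey: I still has G; F still has C, H.
No consumer loses all prey, so no secondary extinctions occur.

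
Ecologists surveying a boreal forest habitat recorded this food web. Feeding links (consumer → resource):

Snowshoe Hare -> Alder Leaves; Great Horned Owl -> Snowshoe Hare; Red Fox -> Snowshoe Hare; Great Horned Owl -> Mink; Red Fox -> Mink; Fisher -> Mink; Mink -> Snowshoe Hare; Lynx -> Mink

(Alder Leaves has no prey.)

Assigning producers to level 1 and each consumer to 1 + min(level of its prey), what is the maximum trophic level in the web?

4

Producers (level 1): Alder Leaves.
Following each consumer down to its lowest-level prey: Alder Leaves → Snowshoe Hare → Mink → Fisher (levels 1 through 4).
All prey of Fisher (Mink 3) are at level 3 or above, so Fisher is at level 1 + 3 = 4.
Every consumer has at least one prey at level 3 or below, so none exceeds level 4.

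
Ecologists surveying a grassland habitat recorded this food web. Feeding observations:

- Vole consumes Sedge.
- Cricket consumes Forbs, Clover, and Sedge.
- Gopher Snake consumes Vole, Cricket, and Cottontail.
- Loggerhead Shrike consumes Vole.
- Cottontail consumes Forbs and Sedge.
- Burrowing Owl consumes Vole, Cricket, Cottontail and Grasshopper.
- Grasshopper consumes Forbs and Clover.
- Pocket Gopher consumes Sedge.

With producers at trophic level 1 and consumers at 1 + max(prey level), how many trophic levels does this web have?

3

Producers (level 1): Clover, Sedge, Forbs.
Sedge → Vole → Gopher Snake gives Gopher Snake level 3.
No species has a prey at level 3, so no species reaches level 4.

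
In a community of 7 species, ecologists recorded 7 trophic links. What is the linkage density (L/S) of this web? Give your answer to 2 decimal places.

There are L = 7 links among S = 7 species.
L/S = 7/7 = 1.0000 ≈ 1.00.

L/S = 1.00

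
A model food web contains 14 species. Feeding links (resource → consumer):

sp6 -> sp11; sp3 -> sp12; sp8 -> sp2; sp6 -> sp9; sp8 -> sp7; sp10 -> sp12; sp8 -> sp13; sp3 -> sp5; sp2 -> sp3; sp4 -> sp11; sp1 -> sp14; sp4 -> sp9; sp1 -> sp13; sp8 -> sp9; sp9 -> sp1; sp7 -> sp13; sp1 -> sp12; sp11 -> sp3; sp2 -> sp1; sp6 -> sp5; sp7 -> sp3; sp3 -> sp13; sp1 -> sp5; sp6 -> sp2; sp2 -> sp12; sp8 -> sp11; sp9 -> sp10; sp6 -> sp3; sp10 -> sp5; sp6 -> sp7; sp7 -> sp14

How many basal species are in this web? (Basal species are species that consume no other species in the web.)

3

Basal species (no prey listed): sp8, sp6, sp4.
Count: 3.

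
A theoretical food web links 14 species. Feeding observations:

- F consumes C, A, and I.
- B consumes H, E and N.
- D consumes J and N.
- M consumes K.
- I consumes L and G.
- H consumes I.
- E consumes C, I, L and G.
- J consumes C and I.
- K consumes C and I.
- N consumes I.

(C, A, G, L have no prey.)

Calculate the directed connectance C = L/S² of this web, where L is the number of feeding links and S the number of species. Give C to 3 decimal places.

C = 0.107

The web has S = 14 species and L = 21 feeding links.
C = L / S² = 21 / 196 = 0.1071 ≈ 0.107.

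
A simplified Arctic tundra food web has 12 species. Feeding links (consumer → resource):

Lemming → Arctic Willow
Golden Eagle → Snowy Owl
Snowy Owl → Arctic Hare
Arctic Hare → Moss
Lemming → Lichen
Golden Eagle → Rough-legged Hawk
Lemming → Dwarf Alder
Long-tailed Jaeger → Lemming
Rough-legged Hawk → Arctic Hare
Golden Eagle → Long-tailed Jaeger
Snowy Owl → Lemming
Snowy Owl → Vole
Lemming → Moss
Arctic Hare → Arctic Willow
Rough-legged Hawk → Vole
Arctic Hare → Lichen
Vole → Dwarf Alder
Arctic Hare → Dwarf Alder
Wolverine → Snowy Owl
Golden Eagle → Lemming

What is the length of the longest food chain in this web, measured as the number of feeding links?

3 links

One longest chain: Dwarf Alder → Vole → Rough-legged Hawk → Golden Eagle.
It has 4 species and 3 links.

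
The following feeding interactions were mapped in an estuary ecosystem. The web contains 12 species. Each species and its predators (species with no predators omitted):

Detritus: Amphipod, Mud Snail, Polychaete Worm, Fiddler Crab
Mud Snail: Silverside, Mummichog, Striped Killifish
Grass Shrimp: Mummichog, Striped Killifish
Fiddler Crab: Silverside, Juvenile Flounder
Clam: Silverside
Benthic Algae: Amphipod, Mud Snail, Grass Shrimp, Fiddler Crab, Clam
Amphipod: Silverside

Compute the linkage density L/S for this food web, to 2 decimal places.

L/S = 1.50

There are L = 18 links among S = 12 species.
L/S = 18/12 = 1.5000 ≈ 1.50.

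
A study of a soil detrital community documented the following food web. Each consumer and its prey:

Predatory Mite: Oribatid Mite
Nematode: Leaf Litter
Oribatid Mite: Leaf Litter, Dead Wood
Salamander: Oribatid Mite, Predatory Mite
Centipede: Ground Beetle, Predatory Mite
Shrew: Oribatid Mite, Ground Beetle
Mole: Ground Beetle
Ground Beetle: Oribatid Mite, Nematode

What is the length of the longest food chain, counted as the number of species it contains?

One longest chain: Leaf Litter → Oribatid Mite → Ground Beetle → Mole.
It has 4 species and 3 links.

4 species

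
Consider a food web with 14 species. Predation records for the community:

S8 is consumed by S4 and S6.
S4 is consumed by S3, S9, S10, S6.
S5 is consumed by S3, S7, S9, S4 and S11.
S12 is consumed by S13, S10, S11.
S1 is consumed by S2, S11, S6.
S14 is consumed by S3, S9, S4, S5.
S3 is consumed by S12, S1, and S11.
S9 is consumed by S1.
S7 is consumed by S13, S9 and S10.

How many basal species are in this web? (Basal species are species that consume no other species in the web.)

2

Basal species (no prey listed): S8, S14.
Count: 2.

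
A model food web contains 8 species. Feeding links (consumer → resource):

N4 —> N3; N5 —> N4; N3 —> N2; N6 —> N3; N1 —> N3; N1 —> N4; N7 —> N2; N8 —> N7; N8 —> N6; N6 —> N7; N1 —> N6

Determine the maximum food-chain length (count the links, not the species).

3 links

One longest chain: N2 → N3 → N4 → N5.
It has 4 species and 3 links.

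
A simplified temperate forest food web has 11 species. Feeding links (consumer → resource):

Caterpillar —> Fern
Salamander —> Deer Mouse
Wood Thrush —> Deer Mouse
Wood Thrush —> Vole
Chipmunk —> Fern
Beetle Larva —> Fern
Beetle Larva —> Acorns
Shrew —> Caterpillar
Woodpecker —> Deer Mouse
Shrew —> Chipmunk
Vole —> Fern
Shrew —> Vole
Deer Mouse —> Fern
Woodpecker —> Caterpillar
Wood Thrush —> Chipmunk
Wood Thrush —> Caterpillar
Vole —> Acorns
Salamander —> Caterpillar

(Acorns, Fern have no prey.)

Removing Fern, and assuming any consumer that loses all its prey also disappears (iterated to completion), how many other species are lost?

5

Remove Fern.
Round 1: Caterpillar (all prey gone), Deer Mouse (all prey gone), Chipmunk (all prey gone) → extinct.
Round 2: Woodpecker (all prey gone), Salamander (all prey gone) → extinct.
No further losses. Total secondary extinctions: 5.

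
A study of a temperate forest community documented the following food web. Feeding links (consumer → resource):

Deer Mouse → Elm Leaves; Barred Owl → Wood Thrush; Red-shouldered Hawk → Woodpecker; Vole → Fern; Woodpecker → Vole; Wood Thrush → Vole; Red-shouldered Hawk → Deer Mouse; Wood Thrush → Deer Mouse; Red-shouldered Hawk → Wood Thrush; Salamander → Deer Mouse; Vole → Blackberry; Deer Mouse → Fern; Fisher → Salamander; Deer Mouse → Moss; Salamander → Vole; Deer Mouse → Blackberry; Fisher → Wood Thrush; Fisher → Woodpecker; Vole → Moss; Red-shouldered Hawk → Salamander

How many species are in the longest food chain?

One longest chain: Blackberry → Vole → Wood Thrush → Barred Owl.
It has 4 species and 3 links.

4 species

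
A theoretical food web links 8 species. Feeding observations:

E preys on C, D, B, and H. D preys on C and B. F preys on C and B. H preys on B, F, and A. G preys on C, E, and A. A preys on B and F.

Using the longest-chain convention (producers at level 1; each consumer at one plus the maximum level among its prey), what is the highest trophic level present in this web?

6

Producers (level 1): C, B.
C → F → A → H → E → G gives G level 6.
No species has a prey at level 6, so no species reaches level 7.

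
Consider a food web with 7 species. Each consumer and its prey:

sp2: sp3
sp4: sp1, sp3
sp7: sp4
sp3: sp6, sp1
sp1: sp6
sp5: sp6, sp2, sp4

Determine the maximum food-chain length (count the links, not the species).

One longest chain: sp6 → sp1 → sp3 → sp2 → sp5.
It has 5 species and 4 links.

4 links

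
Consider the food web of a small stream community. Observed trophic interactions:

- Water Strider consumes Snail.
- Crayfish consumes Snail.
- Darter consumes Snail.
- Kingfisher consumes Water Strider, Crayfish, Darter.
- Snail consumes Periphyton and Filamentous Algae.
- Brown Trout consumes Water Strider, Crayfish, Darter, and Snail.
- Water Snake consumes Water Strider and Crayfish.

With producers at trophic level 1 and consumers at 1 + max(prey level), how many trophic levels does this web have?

4

Producers (level 1): Periphyton, Filamentous Algae.
Periphyton → Snail → Water Strider → Kingfisher gives Kingfisher level 4.
No species has a prey at level 4, so no species reaches level 5.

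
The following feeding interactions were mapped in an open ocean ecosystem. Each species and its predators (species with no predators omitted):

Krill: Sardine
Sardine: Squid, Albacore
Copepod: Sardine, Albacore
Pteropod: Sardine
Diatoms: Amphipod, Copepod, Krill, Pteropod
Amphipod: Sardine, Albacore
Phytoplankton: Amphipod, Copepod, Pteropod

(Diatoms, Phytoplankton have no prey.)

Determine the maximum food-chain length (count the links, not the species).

One longest chain: Diatoms → Amphipod → Sardine → Squid.
It has 4 species and 3 links.

3 links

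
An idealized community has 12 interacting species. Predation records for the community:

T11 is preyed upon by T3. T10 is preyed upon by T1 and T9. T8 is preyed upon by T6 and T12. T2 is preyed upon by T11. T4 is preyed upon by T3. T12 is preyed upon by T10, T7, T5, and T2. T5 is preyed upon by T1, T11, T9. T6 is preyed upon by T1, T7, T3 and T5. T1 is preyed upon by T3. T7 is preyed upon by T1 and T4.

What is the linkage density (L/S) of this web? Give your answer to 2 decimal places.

There are L = 21 links among S = 12 species.
L/S = 21/12 = 1.7500 ≈ 1.75.

L/S = 1.75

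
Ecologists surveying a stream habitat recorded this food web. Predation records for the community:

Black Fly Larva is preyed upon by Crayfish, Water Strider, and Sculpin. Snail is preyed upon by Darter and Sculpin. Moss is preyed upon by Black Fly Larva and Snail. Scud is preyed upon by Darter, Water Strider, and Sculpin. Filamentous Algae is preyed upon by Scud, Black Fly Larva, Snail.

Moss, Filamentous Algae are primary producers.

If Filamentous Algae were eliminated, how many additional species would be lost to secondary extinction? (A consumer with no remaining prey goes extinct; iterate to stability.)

Remove Filamentous Algae.
Round 1: Scud (all prey gone) → extinct.
No further losses. Total secondary extinctions: 1.

1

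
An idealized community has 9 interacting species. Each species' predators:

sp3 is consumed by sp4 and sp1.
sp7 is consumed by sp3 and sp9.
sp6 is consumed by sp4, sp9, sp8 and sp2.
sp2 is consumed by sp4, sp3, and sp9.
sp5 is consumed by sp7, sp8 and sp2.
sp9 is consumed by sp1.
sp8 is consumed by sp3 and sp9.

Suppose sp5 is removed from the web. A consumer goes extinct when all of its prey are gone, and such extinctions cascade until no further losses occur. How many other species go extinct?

Remove sp5.
Round 1: sp7 (all prey gone) → extinct.
No further losses. Total secondary extinctions: 1.

1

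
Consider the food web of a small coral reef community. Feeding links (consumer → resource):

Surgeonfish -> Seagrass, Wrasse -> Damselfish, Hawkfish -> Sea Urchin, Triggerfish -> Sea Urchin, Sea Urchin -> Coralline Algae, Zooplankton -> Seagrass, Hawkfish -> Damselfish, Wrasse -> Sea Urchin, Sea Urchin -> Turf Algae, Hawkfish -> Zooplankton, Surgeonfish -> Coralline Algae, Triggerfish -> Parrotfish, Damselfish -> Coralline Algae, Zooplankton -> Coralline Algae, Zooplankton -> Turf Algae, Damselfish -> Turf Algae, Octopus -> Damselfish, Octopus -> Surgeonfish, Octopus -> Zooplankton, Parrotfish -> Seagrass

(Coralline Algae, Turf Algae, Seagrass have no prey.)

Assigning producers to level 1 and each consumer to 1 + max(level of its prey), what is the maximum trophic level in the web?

3

Producers (level 1): Coralline Algae, Turf Algae, Seagrass.
Coralline Algae → Sea Urchin → Wrasse gives Wrasse level 3.
No species has a prey at level 3, so no species reaches level 4.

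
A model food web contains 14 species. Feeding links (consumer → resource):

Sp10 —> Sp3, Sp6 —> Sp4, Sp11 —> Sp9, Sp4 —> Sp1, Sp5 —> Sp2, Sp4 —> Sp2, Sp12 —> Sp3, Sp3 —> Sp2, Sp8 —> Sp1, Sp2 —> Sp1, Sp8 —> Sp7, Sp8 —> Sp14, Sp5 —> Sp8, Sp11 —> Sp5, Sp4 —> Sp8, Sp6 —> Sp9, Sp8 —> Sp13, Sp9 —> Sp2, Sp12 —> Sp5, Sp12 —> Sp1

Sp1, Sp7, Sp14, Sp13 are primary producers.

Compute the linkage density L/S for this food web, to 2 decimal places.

There are L = 20 links among S = 14 species.
L/S = 20/14 = 1.4286 ≈ 1.43.

L/S = 1.43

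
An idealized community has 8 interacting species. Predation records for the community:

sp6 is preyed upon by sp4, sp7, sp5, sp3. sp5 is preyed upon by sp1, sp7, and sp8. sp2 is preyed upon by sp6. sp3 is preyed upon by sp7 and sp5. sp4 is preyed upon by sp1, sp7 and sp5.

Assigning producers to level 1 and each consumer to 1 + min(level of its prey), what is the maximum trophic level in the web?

4

Producers (level 1): sp2.
Following each consumer down to its lowest-level prey: sp2 → sp6 → sp5 → sp8 (levels 1 through 4).
All prey of sp8 (sp5 3) are at level 3 or above, so sp8 is at level 1 + 3 = 4.
Every consumer has at least one prey at level 3 or below, so none exceeds level 4.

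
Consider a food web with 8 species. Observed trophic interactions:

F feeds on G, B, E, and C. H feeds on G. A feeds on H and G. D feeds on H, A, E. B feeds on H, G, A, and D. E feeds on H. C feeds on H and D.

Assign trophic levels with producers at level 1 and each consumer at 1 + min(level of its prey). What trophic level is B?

Trophic level 2

G is a producer → level 1.
B eats G → level 2.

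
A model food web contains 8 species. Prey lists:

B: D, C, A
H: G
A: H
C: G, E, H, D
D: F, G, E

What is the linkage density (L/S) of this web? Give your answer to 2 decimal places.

There are L = 12 links among S = 8 species.
L/S = 12/8 = 1.5000 ≈ 1.50.

L/S = 1.50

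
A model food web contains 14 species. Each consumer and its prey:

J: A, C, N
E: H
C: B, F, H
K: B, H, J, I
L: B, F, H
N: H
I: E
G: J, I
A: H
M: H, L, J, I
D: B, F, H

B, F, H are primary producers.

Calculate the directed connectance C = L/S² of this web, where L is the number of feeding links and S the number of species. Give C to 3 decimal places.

The web has S = 14 species and L = 26 feeding links.
C = L / S² = 26 / 196 = 0.1327 ≈ 0.133.

C = 0.133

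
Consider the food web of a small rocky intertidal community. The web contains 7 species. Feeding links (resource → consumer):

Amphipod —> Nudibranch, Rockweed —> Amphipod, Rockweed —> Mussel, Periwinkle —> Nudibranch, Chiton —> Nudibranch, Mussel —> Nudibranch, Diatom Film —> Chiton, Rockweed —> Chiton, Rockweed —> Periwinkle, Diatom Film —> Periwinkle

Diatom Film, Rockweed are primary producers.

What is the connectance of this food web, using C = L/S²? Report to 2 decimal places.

C = 0.20

The web has S = 7 species and L = 10 feeding links.
C = L / S² = 10 / 49 = 0.2041 ≈ 0.20.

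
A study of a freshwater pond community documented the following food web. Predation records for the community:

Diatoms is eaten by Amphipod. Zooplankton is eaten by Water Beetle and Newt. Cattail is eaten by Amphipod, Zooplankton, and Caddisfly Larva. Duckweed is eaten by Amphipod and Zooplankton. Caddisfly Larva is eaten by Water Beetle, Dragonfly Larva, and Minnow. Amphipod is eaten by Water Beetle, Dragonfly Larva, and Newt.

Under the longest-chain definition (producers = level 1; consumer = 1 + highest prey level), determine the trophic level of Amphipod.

Trophic level 2

Diatoms is a producer → level 1.
Amphipod eats Diatoms (level 1); other prey at levels: Cattail 1, Duckweed 1 → level 2.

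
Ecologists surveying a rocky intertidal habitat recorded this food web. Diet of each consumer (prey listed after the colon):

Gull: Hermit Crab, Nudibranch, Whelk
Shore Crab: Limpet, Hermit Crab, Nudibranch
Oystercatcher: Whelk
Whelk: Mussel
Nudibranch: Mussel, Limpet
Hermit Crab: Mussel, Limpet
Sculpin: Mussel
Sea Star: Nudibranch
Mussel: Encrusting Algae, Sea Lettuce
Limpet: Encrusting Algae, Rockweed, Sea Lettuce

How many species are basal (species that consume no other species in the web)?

3

Basal species (no prey listed): Encrusting Algae, Rockweed, Sea Lettuce.
Count: 3.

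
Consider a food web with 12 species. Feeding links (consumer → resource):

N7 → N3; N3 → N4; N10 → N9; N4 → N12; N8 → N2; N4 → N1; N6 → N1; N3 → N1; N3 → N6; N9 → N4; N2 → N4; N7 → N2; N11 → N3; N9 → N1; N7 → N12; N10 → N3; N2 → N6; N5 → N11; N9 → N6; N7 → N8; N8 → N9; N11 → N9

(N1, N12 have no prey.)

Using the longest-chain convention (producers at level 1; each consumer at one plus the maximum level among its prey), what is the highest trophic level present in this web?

Producers (level 1): N1, N12.
N1 → N4 → N9 → N11 → N5 gives N5 level 5.
No species has a prey at level 5, so no species reaches level 6.

5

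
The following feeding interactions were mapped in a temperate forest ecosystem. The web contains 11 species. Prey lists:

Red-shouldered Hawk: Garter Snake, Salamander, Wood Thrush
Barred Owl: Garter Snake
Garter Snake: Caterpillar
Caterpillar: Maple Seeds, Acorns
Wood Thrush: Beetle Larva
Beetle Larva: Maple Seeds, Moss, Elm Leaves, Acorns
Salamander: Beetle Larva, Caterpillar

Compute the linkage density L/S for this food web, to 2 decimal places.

There are L = 14 links among S = 11 species.
L/S = 14/11 = 1.2727 ≈ 1.27.

L/S = 1.27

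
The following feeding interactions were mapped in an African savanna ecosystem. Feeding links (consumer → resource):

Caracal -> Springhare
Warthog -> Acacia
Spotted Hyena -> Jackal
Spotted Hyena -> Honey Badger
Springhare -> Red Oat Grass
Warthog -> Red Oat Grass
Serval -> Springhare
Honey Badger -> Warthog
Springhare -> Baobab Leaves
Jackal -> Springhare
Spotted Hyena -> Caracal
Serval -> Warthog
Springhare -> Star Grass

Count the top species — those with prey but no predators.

Top species (has prey, but nothing eats it): Serval, Spotted Hyena.
Count: 2.

2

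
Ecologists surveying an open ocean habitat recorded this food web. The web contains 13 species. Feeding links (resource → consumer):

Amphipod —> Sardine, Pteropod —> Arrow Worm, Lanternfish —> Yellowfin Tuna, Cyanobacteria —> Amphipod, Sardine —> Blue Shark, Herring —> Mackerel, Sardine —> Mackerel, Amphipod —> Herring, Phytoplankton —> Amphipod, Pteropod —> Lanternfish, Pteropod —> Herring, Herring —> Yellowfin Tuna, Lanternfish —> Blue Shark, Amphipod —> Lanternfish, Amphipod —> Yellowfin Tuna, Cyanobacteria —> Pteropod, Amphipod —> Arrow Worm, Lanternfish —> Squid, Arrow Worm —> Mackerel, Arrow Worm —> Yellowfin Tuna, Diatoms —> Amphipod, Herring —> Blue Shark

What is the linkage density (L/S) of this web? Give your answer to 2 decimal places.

L/S = 1.69

There are L = 22 links among S = 13 species.
L/S = 22/13 = 1.6923 ≈ 1.69.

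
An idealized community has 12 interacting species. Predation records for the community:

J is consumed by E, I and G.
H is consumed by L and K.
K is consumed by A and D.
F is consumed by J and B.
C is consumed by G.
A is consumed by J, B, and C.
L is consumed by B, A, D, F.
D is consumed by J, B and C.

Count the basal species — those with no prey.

1

Basal species (no prey listed): H.
Count: 1.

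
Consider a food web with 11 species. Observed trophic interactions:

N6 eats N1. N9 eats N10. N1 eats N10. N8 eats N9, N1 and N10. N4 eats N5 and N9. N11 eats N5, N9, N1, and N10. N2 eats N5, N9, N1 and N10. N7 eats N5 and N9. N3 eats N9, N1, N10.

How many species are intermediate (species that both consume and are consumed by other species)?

2

Intermediate species (has both prey and predators): N1, N9.
Count: 2.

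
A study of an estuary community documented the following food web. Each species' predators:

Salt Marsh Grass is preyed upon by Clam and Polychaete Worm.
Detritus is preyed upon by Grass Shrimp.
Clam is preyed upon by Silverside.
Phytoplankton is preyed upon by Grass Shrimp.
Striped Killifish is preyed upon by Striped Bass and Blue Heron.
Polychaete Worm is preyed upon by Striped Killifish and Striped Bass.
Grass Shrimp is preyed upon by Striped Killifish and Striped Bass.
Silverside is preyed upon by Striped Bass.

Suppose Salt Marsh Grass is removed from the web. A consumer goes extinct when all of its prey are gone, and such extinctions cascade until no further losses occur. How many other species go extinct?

3

Remove Salt Marsh Grass.
Round 1: Clam (all prey gone), Polychaete Worm (all prey gone) → extinct.
Round 2: Silverside (all prey gone) → extinct.
No further losses. Total secondary extinctions: 3.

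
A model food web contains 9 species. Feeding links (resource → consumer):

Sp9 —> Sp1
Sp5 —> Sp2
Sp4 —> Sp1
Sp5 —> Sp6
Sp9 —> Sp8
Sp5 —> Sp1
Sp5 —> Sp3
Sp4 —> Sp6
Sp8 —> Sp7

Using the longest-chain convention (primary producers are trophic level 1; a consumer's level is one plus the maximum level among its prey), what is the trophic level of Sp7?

Sp9 is a producer → level 1.
Sp8 eats Sp9 → level 2.
Sp7 eats Sp8 → level 3.

Trophic level 3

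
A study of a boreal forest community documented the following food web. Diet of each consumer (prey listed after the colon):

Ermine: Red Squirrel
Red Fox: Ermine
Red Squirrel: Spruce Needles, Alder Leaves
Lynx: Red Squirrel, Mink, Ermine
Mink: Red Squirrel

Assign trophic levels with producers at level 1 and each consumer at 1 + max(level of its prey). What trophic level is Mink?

Trophic level 3

Spruce Needles is a producer → level 1.
Red Squirrel eats Spruce Needles (level 1); other prey at levels: Alder Leaves 1 → level 2.
Mink eats Red Squirrel → level 3.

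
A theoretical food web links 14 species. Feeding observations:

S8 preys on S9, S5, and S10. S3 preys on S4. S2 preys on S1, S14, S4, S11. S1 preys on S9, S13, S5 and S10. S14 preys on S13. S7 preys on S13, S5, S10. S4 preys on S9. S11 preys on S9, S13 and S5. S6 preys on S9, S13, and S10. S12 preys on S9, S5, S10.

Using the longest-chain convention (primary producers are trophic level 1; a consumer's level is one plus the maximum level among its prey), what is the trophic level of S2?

S13 is a producer → level 1.
S14 eats S13 → level 2.
S2 eats S14 (level 2); other prey at levels: S4 2, S11 2, S1 2 → level 3.

Trophic level 3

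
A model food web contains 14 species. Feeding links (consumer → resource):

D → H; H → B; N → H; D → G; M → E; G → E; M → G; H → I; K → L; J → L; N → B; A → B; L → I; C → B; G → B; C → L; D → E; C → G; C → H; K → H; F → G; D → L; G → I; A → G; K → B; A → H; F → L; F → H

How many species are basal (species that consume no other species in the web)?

3

Basal species (no prey listed): I, B, E.
Count: 3.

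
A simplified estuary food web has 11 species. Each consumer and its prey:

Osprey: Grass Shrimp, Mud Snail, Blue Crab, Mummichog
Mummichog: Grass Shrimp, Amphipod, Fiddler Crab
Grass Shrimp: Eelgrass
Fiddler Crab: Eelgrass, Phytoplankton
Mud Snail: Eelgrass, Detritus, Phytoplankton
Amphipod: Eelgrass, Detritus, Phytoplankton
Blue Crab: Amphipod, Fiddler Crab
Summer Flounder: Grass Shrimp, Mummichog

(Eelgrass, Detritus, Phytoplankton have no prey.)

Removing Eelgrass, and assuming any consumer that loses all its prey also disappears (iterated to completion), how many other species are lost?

1

Remove Eelgrass.
Round 1: Grass Shrimp (all prey gone) → extinct.
No further losses. Total secondary extinctions: 1.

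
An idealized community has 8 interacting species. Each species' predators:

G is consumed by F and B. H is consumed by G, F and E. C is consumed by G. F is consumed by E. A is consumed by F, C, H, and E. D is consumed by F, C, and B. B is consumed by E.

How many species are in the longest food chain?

5 species

One longest chain: A → H → G → B → E.
It has 5 species and 4 links.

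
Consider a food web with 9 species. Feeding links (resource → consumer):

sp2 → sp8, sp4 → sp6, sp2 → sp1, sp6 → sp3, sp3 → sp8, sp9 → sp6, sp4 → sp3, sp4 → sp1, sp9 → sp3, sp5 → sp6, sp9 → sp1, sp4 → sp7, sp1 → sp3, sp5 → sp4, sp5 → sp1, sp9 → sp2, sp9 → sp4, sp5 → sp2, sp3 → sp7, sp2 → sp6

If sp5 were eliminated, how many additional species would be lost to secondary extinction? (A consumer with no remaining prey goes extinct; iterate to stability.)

0

Remove sp5.
Every predator of it retains at least one other prey: sp2 still has sp9; sp4 still has sp9; sp1 still has sp9, sp2, sp4; sp6 still has sp9, sp2, sp4.
No consumer loses all prey, so no secondary extinctions occur.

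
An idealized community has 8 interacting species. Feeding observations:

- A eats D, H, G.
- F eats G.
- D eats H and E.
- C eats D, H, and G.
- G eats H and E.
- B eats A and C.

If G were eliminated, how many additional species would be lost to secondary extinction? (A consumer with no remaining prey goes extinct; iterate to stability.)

Remove G.
Round 1: F (all prey gone) → extinct.
No further losses. Total secondary extinctions: 1.

1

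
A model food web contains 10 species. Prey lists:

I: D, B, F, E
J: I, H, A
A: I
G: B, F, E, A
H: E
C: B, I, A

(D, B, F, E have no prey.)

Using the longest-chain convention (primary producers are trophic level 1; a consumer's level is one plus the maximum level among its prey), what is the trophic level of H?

E is a producer → level 1.
H eats E → level 2.

Trophic level 2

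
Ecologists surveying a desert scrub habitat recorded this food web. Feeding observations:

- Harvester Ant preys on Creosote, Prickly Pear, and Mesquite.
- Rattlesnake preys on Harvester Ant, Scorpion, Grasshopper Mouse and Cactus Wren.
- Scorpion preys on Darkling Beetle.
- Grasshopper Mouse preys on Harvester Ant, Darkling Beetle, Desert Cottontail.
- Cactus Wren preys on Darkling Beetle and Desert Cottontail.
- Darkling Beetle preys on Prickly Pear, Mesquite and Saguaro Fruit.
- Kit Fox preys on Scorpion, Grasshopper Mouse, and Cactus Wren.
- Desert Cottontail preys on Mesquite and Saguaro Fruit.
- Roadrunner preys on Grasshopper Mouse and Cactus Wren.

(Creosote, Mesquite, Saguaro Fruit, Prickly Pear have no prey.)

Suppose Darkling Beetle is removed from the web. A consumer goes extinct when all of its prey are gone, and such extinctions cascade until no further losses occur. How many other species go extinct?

Remove Darkling Beetle.
Round 1: Scorpion (all prey gone) → extinct.
No further losses. Total secondary extinctions: 1.

1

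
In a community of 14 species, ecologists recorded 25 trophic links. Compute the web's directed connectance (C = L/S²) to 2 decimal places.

The web has S = 14 species and L = 25 feeding links.
C = L / S² = 25 / 196 = 0.1276 ≈ 0.13.

C = 0.13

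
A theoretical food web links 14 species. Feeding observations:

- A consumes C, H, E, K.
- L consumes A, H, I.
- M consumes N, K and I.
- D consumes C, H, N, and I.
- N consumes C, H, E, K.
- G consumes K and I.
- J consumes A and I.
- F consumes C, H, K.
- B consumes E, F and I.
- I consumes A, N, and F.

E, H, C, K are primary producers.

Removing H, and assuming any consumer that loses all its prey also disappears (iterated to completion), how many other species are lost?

0

Remove H.
Every predator of it retains at least one other prey: N still has E, C, K; F still has C, K; A still has E, C, K; D still has C, N, I; L still has A, I.
No consumer loses all prey, so no secondary extinctions occur.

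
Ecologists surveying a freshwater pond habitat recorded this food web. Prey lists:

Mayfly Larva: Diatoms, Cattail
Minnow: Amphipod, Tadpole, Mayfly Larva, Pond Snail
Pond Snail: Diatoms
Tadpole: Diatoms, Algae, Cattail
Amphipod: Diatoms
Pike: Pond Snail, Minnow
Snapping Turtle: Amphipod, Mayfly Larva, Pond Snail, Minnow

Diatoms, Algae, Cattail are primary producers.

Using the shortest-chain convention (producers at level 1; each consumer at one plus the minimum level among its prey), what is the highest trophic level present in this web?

Producers (level 1): Diatoms, Algae, Cattail.
Following each consumer down to its lowest-level prey: Diatoms → Amphipod → Snapping Turtle (levels 1 through 3).
All prey of Snapping Turtle (Amphipod 2, Mayfly Larva 2, Pond Snail 2, Minnow 3) are at level 2 or above, so Snapping Turtle is at level 1 + 2 = 3.
Every consumer has at least one prey at level 2 or below, so none exceeds level 3.

3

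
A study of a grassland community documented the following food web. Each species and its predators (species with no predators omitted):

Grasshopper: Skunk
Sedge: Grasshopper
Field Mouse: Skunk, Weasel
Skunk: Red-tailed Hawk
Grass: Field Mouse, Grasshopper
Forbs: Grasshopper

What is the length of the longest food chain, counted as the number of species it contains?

One longest chain: Grass → Field Mouse → Skunk → Red-tailed Hawk.
It has 4 species and 3 links.

4 species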